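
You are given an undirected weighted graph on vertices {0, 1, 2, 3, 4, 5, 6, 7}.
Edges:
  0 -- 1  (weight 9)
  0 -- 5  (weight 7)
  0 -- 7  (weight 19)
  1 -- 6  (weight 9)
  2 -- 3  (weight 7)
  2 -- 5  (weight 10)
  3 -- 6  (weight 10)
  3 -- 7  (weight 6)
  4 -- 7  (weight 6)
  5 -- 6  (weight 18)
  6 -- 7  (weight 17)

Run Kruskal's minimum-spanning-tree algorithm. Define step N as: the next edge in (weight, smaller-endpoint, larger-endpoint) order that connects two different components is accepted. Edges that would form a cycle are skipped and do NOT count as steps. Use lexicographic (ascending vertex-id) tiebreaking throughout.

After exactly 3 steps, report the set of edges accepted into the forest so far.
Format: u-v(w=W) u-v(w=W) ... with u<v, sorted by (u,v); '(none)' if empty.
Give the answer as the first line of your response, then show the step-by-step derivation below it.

0-5(w=7) 3-7(w=6) 4-7(w=6)

step 1: add edge 3-7 (w=6); MST = {3-7(w=6)}
step 2: add edge 4-7 (w=6); MST = {3-7(w=6) 4-7(w=6)}
step 3: add edge 0-5 (w=7); MST = {0-5(w=7) 3-7(w=6) 4-7(w=6)}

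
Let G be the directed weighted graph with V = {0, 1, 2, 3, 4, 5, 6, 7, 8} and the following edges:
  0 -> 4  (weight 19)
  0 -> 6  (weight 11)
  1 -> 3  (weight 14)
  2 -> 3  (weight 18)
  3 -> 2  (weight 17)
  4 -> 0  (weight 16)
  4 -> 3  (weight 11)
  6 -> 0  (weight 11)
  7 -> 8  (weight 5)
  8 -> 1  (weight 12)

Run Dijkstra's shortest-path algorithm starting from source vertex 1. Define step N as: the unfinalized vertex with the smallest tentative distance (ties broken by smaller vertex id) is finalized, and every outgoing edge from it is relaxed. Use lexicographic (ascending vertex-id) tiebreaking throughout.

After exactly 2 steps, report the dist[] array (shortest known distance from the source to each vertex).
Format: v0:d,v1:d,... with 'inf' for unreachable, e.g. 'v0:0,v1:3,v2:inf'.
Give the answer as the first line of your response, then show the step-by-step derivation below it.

v0:inf,v1:0,v2:31,v3:14,v4:inf,v5:inf,v6:inf,v7:inf,v8:inf

step 1: dist = v0:inf,v1:0,v2:inf,v3:14,v4:inf,v5:inf,v6:inf,v7:inf,v8:inf
step 2: dist = v0:inf,v1:0,v2:31,v3:14,v4:inf,v5:inf,v6:inf,v7:inf,v8:inf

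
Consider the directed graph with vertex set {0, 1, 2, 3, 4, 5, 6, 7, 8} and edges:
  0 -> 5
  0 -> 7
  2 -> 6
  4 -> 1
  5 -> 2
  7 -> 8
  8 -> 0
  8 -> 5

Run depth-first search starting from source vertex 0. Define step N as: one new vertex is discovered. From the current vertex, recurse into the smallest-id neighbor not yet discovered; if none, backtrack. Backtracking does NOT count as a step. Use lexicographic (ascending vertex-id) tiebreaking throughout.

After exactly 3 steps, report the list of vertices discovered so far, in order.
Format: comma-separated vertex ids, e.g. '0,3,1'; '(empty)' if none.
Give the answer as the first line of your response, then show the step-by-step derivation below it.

0,5,2

step 1: discover 0; path=0; order=0
step 2: discover 5; path=0>5; order=0,5
step 3: discover 2; path=0>5>2; order=0,5,2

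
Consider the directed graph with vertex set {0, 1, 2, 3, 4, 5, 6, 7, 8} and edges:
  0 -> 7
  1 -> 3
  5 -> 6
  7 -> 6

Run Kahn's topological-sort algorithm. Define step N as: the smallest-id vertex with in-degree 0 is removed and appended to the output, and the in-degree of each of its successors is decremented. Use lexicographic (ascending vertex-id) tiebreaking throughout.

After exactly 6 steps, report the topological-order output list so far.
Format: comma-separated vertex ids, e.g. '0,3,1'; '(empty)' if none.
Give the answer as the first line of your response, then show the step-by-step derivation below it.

0,1,2,3,4,5

step 1: output 0; order=[0]; indeg=(0,0,0,1,0,0,2,0,0)
step 2: output 1; order=[0,1]; indeg=(0,0,0,0,0,0,2,0,0)
step 3: output 2; order=[0,1,2]; indeg=(0,0,0,0,0,0,2,0,0)
step 4: output 3; order=[0,1,2,3]; indeg=(0,0,0,0,0,0,2,0,0)
step 5: output 4; order=[0,1,2,3,4]; indeg=(0,0,0,0,0,0,2,0,0)
step 6: output 5; order=[0,1,2,3,4,5]; indeg=(0,0,0,0,0,0,1,0,0)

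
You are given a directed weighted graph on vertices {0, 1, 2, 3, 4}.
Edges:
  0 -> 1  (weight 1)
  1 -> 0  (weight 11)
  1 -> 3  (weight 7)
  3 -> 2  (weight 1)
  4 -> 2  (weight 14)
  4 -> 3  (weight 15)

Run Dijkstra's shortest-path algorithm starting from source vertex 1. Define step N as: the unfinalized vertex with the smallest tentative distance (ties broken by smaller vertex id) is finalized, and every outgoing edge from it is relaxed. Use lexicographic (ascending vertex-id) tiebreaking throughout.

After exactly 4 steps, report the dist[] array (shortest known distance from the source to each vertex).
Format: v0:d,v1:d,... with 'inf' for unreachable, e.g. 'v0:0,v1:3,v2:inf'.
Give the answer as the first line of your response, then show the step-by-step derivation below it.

v0:11,v1:0,v2:8,v3:7,v4:inf

step 1: dist = v0:11,v1:0,v2:inf,v3:7,v4:inf
step 2: dist = v0:11,v1:0,v2:8,v3:7,v4:inf
step 3: dist = v0:11,v1:0,v2:8,v3:7,v4:inf
step 4: dist = v0:11,v1:0,v2:8,v3:7,v4:inf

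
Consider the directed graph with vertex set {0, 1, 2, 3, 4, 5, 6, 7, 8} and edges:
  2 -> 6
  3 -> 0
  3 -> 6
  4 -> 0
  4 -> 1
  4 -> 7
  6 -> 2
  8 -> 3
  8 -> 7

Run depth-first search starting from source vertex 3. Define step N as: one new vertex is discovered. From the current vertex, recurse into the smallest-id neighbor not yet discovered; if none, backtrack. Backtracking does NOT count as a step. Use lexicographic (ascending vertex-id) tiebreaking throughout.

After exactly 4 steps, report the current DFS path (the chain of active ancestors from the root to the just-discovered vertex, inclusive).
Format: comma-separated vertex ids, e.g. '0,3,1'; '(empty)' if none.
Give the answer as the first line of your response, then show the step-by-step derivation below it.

3,6,2

step 1: discover 3; path=3; order=3
step 2: discover 0; path=3>0; order=3,0
step 3: discover 6; path=3>6; order=3,0,6
step 4: discover 2; path=3>6>2; order=3,0,6,2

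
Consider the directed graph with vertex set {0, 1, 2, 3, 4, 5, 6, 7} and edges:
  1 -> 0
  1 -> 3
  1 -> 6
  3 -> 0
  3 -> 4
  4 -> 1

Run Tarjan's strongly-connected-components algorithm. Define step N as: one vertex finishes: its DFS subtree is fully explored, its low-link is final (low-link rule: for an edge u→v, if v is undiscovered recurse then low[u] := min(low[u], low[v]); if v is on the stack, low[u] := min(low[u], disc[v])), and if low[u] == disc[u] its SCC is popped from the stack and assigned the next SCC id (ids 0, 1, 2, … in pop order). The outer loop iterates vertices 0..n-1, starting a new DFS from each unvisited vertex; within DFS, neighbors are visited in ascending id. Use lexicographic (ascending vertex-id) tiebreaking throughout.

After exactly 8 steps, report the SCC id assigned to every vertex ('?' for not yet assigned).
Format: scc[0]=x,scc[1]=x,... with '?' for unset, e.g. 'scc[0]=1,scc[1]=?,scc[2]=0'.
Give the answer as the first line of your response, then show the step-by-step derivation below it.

scc[0]=0,scc[1]=2,scc[2]=3,scc[3]=2,scc[4]=2,scc[5]=4,scc[6]=1,scc[7]=5

step 1: low=(low[0]=0,low[1]=?,low[2]=?,low[3]=?,low[4]=?,low[5]=?,low[6]=?,low[7]=?); scc=(scc[0]=0,scc[1]=?,scc[2]=?,scc[3]=?,scc[4]=?,scc[5]=?,scc[6]=?,scc[7]=?)
step 2: low=(low[0]=0,low[1]=1,low[2]=?,low[3]=2,low[4]=1,low[5]=?,low[6]=?,low[7]=?); scc=(scc[0]=0,scc[1]=?,scc[2]=?,scc[3]=?,scc[4]=?,scc[5]=?,scc[6]=?,scc[7]=?)
step 3: low=(low[0]=0,low[1]=1,low[2]=?,low[3]=1,low[4]=1,low[5]=?,low[6]=?,low[7]=?); scc=(scc[0]=0,scc[1]=?,scc[2]=?,scc[3]=?,scc[4]=?,scc[5]=?,scc[6]=?,scc[7]=?)
step 4: low=(low[0]=0,low[1]=1,low[2]=?,low[3]=1,low[4]=1,low[5]=?,low[6]=4,low[7]=?); scc=(scc[0]=0,scc[1]=?,scc[2]=?,scc[3]=?,scc[4]=?,scc[5]=?,scc[6]=1,scc[7]=?)
step 5: low=(low[0]=0,low[1]=1,low[2]=?,low[3]=1,low[4]=1,low[5]=?,low[6]=4,low[7]=?); scc=(scc[0]=0,scc[1]=2,scc[2]=?,scc[3]=2,scc[4]=2,scc[5]=?,scc[6]=1,scc[7]=?)
step 6: low=(low[0]=0,low[1]=1,low[2]=5,low[3]=1,low[4]=1,low[5]=?,low[6]=4,low[7]=?); scc=(scc[0]=0,scc[1]=2,scc[2]=3,scc[3]=2,scc[4]=2,scc[5]=?,scc[6]=1,scc[7]=?)
step 7: low=(low[0]=0,low[1]=1,low[2]=5,low[3]=1,low[4]=1,low[5]=6,low[6]=4,low[7]=?); scc=(scc[0]=0,scc[1]=2,scc[2]=3,scc[3]=2,scc[4]=2,scc[5]=4,scc[6]=1,scc[7]=?)
step 8: low=(low[0]=0,low[1]=1,low[2]=5,low[3]=1,low[4]=1,low[5]=6,low[6]=4,low[7]=7); scc=(scc[0]=0,scc[1]=2,scc[2]=3,scc[3]=2,scc[4]=2,scc[5]=4,scc[6]=1,scc[7]=5)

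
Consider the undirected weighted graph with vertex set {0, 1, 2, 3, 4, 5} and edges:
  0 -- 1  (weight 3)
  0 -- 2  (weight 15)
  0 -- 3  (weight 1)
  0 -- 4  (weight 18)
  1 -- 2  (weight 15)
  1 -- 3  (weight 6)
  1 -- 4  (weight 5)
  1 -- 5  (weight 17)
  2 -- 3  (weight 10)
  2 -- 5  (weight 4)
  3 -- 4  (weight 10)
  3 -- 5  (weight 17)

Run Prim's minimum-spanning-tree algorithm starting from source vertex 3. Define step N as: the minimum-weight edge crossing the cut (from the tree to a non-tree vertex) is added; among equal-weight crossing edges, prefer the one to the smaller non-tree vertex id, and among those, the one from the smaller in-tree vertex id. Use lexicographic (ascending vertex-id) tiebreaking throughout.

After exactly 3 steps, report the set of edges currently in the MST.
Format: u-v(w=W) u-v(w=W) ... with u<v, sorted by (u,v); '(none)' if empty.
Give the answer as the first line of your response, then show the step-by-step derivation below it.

0-1(w=3) 0-3(w=1) 1-4(w=5)

step 1: add edge 0-3 (w=1); MST = {0-3(w=1)}
step 2: add edge 0-1 (w=3); MST = {0-1(w=3) 0-3(w=1)}
step 3: add edge 1-4 (w=5); MST = {0-1(w=3) 0-3(w=1) 1-4(w=5)}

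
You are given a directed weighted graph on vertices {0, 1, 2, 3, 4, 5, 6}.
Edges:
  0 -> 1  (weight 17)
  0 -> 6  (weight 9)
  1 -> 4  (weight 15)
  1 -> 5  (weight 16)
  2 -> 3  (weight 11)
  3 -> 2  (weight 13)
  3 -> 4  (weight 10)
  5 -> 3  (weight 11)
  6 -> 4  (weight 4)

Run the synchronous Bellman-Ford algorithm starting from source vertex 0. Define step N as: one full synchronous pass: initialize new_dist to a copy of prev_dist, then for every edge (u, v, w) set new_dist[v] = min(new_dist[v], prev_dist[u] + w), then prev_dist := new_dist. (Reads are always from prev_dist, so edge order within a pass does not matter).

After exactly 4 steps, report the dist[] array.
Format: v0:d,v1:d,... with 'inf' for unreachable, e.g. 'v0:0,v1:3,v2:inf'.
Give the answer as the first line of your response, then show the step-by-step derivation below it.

v0:0,v1:17,v2:57,v3:44,v4:13,v5:33,v6:9

step 1: dist = v0:0,v1:17,v2:inf,v3:inf,v4:inf,v5:inf,v6:9
step 2: dist = v0:0,v1:17,v2:inf,v3:inf,v4:13,v5:33,v6:9
step 3: dist = v0:0,v1:17,v2:inf,v3:44,v4:13,v5:33,v6:9
step 4: dist = v0:0,v1:17,v2:57,v3:44,v4:13,v5:33,v6:9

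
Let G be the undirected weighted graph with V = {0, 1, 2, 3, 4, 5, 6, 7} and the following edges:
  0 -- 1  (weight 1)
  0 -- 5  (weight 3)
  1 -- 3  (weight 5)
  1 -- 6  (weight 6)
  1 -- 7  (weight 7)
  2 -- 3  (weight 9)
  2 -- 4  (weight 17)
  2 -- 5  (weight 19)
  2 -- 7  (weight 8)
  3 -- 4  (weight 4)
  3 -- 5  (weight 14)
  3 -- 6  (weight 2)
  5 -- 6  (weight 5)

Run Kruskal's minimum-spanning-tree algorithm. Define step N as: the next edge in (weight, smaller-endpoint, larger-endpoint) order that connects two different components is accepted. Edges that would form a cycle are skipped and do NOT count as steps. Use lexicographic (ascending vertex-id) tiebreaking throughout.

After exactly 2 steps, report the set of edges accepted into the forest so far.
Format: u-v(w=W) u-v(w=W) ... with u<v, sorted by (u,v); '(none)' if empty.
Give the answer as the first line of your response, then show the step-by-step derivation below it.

0-1(w=1) 3-6(w=2)

step 1: add edge 0-1 (w=1); MST = {0-1(w=1)}
step 2: add edge 3-6 (w=2); MST = {0-1(w=1) 3-6(w=2)}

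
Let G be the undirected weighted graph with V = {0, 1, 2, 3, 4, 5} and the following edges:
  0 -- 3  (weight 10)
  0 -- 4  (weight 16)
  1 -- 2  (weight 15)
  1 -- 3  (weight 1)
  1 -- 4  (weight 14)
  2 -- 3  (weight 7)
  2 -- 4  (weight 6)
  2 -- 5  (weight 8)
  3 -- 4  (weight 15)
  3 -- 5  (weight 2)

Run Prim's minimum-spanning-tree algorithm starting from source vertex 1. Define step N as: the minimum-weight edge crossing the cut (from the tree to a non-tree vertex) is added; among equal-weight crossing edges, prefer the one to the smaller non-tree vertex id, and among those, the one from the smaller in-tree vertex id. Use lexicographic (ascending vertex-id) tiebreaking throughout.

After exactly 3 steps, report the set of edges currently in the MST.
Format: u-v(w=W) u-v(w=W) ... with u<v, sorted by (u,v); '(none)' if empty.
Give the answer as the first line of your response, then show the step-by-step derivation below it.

1-3(w=1) 2-3(w=7) 3-5(w=2)

step 1: add edge 1-3 (w=1); MST = {1-3(w=1)}
step 2: add edge 3-5 (w=2); MST = {1-3(w=1) 3-5(w=2)}
step 3: add edge 2-3 (w=7); MST = {1-3(w=1) 2-3(w=7) 3-5(w=2)}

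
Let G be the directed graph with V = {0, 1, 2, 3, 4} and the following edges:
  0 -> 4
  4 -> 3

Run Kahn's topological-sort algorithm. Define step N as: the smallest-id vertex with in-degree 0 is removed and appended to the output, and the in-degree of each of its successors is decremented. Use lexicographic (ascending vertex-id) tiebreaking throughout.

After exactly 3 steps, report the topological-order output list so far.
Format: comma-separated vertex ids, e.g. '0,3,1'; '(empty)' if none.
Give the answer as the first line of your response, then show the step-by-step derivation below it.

0,1,2

step 1: output 0; order=[0]; indeg=(0,0,0,1,0)
step 2: output 1; order=[0,1]; indeg=(0,0,0,1,0)
step 3: output 2; order=[0,1,2]; indeg=(0,0,0,1,0)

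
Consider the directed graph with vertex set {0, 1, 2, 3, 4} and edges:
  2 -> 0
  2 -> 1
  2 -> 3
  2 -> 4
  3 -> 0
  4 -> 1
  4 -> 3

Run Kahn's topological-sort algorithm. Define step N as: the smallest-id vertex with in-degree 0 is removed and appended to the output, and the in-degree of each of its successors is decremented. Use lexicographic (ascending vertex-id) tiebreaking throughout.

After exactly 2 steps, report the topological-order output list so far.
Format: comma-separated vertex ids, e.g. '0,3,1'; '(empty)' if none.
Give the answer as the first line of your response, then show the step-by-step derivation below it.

2,4

step 1: output 2; order=[2]; indeg=(1,1,0,1,0)
step 2: output 4; order=[2,4]; indeg=(1,0,0,0,0)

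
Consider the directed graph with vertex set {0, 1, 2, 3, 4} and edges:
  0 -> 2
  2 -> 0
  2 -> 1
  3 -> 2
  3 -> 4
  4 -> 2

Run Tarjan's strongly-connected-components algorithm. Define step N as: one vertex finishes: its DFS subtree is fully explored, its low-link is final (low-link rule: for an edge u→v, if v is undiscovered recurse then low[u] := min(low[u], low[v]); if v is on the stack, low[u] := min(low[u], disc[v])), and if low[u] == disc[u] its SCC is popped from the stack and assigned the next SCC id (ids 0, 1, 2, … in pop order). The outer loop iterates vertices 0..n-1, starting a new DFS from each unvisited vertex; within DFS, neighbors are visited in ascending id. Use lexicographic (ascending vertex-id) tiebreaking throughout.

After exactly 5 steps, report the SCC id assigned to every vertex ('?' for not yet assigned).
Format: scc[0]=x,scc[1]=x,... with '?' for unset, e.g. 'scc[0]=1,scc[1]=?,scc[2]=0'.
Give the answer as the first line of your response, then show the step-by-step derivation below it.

scc[0]=1,scc[1]=0,scc[2]=1,scc[3]=3,scc[4]=2

step 1: low=(low[0]=0,low[1]=2,low[2]=0,low[3]=?,low[4]=?); scc=(scc[0]=?,scc[1]=0,scc[2]=?,scc[3]=?,scc[4]=?)
step 2: low=(low[0]=0,low[1]=2,low[2]=0,low[3]=?,low[4]=?); scc=(scc[0]=?,scc[1]=0,scc[2]=?,scc[3]=?,scc[4]=?)
step 3: low=(low[0]=0,low[1]=2,low[2]=0,low[3]=?,low[4]=?); scc=(scc[0]=1,scc[1]=0,scc[2]=1,scc[3]=?,scc[4]=?)
step 4: low=(low[0]=0,low[1]=2,low[2]=0,low[3]=3,low[4]=4); scc=(scc[0]=1,scc[1]=0,scc[2]=1,scc[3]=?,scc[4]=2)
step 5: low=(low[0]=0,low[1]=2,low[2]=0,low[3]=3,low[4]=4); scc=(scc[0]=1,scc[1]=0,scc[2]=1,scc[3]=3,scc[4]=2)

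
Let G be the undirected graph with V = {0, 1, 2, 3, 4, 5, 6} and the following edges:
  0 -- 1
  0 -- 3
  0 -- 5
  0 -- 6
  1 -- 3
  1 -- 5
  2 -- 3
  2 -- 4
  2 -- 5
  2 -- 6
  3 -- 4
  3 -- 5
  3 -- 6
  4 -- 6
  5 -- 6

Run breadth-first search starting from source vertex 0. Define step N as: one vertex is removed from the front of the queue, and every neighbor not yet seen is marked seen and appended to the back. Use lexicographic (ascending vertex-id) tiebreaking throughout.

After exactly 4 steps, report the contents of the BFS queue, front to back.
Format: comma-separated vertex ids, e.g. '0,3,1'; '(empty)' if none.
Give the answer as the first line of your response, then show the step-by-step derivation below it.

6,2,4

step 1: dequeue 0; queue=[1,3,5,6]; order=0
step 2: dequeue 1; queue=[3,5,6]; order=0,1
step 3: dequeue 3; queue=[5,6,2,4]; order=0,1,3
step 4: dequeue 5; queue=[6,2,4]; order=0,1,3,5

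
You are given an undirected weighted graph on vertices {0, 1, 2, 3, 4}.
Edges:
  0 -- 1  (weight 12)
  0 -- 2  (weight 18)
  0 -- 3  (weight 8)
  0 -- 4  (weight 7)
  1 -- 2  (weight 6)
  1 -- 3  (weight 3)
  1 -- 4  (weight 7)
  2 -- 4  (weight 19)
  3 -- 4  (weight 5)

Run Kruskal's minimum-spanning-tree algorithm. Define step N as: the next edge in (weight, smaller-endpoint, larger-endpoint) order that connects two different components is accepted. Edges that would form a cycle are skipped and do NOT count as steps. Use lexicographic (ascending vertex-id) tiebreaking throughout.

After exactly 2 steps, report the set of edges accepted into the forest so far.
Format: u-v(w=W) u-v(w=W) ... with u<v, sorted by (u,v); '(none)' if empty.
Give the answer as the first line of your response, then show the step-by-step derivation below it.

1-3(w=3) 3-4(w=5)

step 1: add edge 1-3 (w=3); MST = {1-3(w=3)}
step 2: add edge 3-4 (w=5); MST = {1-3(w=3) 3-4(w=5)}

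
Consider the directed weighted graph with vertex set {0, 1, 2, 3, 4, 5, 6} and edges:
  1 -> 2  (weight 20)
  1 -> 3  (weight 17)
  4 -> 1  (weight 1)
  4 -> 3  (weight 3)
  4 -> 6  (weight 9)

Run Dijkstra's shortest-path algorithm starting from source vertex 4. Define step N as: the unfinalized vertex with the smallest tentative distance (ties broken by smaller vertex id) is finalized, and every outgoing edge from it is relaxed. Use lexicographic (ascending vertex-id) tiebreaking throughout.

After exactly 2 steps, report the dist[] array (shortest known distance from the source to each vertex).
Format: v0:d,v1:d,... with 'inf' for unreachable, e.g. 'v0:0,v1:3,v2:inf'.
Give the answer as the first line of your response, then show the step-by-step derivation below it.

v0:inf,v1:1,v2:21,v3:3,v4:0,v5:inf,v6:9

step 1: dist = v0:inf,v1:1,v2:inf,v3:3,v4:0,v5:inf,v6:9
step 2: dist = v0:inf,v1:1,v2:21,v3:3,v4:0,v5:inf,v6:9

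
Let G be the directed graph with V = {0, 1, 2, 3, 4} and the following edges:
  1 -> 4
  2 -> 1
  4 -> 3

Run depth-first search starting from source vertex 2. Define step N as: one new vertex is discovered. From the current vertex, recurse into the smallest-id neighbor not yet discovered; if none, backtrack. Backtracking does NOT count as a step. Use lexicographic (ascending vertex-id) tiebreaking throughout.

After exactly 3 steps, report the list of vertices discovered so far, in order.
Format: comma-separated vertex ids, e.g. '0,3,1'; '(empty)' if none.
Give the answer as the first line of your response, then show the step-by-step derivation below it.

2,1,4

step 1: discover 2; path=2; order=2
step 2: discover 1; path=2>1; order=2,1
step 3: discover 4; path=2>1>4; order=2,1,4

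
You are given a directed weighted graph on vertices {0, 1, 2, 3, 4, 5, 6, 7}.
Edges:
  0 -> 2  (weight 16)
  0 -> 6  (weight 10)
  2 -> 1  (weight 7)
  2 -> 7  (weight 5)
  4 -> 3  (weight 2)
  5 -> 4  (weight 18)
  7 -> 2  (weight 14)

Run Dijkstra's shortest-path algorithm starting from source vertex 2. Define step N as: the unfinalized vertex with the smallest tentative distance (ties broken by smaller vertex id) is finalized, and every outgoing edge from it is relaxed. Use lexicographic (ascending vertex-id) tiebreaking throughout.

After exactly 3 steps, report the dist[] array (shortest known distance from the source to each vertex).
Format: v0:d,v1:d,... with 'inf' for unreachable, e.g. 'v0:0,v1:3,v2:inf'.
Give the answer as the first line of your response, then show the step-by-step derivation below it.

v0:inf,v1:7,v2:0,v3:inf,v4:inf,v5:inf,v6:inf,v7:5

step 1: dist = v0:inf,v1:7,v2:0,v3:inf,v4:inf,v5:inf,v6:inf,v7:5
step 2: dist = v0:inf,v1:7,v2:0,v3:inf,v4:inf,v5:inf,v6:inf,v7:5
step 3: dist = v0:inf,v1:7,v2:0,v3:inf,v4:inf,v5:inf,v6:inf,v7:5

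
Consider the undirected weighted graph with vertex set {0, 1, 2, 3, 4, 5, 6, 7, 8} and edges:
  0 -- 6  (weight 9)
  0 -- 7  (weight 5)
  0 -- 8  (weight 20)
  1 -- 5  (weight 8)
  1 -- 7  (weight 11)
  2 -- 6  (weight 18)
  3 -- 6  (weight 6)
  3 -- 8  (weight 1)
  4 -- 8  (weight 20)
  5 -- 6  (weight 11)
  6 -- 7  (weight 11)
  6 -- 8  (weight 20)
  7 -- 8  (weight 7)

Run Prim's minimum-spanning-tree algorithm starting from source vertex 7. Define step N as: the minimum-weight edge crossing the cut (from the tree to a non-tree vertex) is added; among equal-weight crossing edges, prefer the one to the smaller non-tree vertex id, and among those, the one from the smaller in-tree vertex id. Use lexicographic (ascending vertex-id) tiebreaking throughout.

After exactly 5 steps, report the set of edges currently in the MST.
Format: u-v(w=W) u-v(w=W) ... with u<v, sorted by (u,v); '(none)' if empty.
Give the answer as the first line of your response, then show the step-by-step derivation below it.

0-7(w=5) 1-7(w=11) 3-6(w=6) 3-8(w=1) 7-8(w=7)

step 1: add edge 0-7 (w=5); MST = {0-7(w=5)}
step 2: add edge 7-8 (w=7); MST = {0-7(w=5) 7-8(w=7)}
step 3: add edge 3-8 (w=1); MST = {0-7(w=5) 3-8(w=1) 7-8(w=7)}
step 4: add edge 3-6 (w=6); MST = {0-7(w=5) 3-6(w=6) 3-8(w=1) 7-8(w=7)}
step 5: add edge 1-7 (w=11); MST = {0-7(w=5) 1-7(w=11) 3-6(w=6) 3-8(w=1) 7-8(w=7)}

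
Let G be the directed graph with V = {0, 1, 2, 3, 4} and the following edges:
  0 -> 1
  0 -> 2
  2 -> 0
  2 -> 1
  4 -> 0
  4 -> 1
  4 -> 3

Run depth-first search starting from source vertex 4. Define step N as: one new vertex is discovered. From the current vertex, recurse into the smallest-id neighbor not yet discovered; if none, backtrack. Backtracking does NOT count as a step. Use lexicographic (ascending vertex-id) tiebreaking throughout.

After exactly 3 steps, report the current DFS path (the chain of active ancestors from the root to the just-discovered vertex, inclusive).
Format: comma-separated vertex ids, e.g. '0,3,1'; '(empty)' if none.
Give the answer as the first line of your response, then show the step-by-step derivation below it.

4,0,1

step 1: discover 4; path=4; order=4
step 2: discover 0; path=4>0; order=4,0
step 3: discover 1; path=4>0>1; order=4,0,1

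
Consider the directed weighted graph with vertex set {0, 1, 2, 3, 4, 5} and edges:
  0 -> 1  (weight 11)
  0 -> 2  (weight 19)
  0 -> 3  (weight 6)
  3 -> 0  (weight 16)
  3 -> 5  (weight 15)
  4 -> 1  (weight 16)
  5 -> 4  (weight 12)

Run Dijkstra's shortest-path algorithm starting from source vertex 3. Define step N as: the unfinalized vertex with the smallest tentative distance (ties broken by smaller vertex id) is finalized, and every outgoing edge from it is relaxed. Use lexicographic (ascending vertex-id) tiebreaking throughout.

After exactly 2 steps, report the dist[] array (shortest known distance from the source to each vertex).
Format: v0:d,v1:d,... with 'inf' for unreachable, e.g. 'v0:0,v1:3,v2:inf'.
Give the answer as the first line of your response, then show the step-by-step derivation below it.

v0:16,v1:inf,v2:inf,v3:0,v4:27,v5:15

step 1: dist = v0:16,v1:inf,v2:inf,v3:0,v4:inf,v5:15
step 2: dist = v0:16,v1:inf,v2:inf,v3:0,v4:27,v5:15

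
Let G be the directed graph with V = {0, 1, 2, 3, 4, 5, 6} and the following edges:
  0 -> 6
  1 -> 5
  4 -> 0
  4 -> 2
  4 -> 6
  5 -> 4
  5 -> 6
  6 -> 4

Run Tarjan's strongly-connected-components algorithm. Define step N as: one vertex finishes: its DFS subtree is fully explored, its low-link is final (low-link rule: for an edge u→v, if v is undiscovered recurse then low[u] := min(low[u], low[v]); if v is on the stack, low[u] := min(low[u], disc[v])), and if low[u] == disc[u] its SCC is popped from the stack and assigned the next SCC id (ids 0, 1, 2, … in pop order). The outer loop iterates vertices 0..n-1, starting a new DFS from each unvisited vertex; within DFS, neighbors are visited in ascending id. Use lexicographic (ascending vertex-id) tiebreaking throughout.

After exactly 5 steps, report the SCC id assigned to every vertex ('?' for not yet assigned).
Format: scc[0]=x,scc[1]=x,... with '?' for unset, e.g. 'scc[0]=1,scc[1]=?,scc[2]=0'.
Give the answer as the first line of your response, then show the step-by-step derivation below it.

scc[0]=1,scc[1]=?,scc[2]=0,scc[3]=?,scc[4]=1,scc[5]=2,scc[6]=1

step 1: low=(low[0]=0,low[1]=?,low[2]=3,low[3]=?,low[4]=0,low[5]=?,low[6]=1); scc=(scc[0]=?,scc[1]=?,scc[2]=0,scc[3]=?,scc[4]=?,scc[5]=?,scc[6]=?)
step 2: low=(low[0]=0,low[1]=?,low[2]=3,low[3]=?,low[4]=0,low[5]=?,low[6]=1); scc=(scc[0]=?,scc[1]=?,scc[2]=0,scc[3]=?,scc[4]=?,scc[5]=?,scc[6]=?)
step 3: low=(low[0]=0,low[1]=?,low[2]=3,low[3]=?,low[4]=0,low[5]=?,low[6]=0); scc=(scc[0]=?,scc[1]=?,scc[2]=0,scc[3]=?,scc[4]=?,scc[5]=?,scc[6]=?)
step 4: low=(low[0]=0,low[1]=?,low[2]=3,low[3]=?,low[4]=0,low[5]=?,low[6]=0); scc=(scc[0]=1,scc[1]=?,scc[2]=0,scc[3]=?,scc[4]=1,scc[5]=?,scc[6]=1)
step 5: low=(low[0]=0,low[1]=4,low[2]=3,low[3]=?,low[4]=0,low[5]=5,low[6]=0); scc=(scc[0]=1,scc[1]=?,scc[2]=0,scc[3]=?,scc[4]=1,scc[5]=2,scc[6]=1)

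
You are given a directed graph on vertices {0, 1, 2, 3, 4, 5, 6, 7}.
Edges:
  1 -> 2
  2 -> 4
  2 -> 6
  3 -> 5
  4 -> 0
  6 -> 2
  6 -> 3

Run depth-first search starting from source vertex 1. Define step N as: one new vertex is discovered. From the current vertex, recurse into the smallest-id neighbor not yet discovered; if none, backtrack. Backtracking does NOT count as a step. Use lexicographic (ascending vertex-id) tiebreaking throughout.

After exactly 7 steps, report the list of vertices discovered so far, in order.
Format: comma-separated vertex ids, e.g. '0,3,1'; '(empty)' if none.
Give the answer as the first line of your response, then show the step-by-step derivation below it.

1,2,4,0,6,3,5

step 1: discover 1; path=1; order=1
step 2: discover 2; path=1>2; order=1,2
step 3: discover 4; path=1>2>4; order=1,2,4
step 4: discover 0; path=1>2>4>0; order=1,2,4,0
step 5: discover 6; path=1>2>6; order=1,2,4,0,6
step 6: discover 3; path=1>2>6>3; order=1,2,4,0,6,3
step 7: discover 5; path=1>2>6>3>5; order=1,2,4,0,6,3,5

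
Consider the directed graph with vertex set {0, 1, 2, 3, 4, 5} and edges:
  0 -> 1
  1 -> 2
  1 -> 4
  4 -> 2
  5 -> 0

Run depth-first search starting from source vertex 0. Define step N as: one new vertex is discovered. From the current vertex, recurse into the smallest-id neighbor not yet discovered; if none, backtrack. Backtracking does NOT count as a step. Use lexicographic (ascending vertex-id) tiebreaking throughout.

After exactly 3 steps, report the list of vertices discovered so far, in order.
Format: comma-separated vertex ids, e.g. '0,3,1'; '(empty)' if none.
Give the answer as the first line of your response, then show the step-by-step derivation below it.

0,1,2

step 1: discover 0; path=0; order=0
step 2: discover 1; path=0>1; order=0,1
step 3: discover 2; path=0>1>2; order=0,1,2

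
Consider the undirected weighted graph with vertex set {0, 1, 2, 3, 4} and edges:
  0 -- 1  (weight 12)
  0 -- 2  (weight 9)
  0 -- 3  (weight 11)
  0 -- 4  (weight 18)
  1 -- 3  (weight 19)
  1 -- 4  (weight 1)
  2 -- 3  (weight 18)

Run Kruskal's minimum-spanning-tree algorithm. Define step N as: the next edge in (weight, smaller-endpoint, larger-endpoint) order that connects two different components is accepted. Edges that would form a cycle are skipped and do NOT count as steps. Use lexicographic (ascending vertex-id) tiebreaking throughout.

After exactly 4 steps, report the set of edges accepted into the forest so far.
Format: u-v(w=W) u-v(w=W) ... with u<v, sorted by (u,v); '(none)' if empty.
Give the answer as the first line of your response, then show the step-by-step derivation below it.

0-1(w=12) 0-2(w=9) 0-3(w=11) 1-4(w=1)

step 1: add edge 1-4 (w=1); MST = {1-4(w=1)}
step 2: add edge 0-2 (w=9); MST = {0-2(w=9) 1-4(w=1)}
step 3: add edge 0-3 (w=11); MST = {0-2(w=9) 0-3(w=11) 1-4(w=1)}
step 4: add edge 0-1 (w=12); MST = {0-1(w=12) 0-2(w=9) 0-3(w=11) 1-4(w=1)}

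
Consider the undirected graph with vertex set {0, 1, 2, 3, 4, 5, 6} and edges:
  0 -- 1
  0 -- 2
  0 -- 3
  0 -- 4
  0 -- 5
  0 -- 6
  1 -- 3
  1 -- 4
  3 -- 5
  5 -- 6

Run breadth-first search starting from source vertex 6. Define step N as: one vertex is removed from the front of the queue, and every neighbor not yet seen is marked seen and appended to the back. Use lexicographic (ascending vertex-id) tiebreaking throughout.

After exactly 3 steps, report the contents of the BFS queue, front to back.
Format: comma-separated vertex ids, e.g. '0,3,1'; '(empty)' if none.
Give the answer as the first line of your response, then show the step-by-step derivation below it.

1,2,3,4

step 1: dequeue 6; queue=[0,5]; order=6
step 2: dequeue 0; queue=[5,1,2,3,4]; order=6,0
step 3: dequeue 5; queue=[1,2,3,4]; order=6,0,5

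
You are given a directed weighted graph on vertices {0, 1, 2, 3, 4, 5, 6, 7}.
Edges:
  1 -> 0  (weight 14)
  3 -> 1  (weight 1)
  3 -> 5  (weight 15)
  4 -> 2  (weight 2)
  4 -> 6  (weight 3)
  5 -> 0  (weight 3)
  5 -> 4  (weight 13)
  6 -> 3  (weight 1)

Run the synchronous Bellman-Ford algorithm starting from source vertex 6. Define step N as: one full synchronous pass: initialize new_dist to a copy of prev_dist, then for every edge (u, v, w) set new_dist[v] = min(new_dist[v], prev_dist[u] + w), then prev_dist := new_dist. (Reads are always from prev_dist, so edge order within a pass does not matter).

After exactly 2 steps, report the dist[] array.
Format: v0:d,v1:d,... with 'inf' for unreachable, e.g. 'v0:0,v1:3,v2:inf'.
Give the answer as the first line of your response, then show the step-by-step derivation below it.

v0:inf,v1:2,v2:inf,v3:1,v4:inf,v5:16,v6:0,v7:inf

step 1: dist = v0:inf,v1:inf,v2:inf,v3:1,v4:inf,v5:inf,v6:0,v7:inf
step 2: dist = v0:inf,v1:2,v2:inf,v3:1,v4:inf,v5:16,v6:0,v7:inf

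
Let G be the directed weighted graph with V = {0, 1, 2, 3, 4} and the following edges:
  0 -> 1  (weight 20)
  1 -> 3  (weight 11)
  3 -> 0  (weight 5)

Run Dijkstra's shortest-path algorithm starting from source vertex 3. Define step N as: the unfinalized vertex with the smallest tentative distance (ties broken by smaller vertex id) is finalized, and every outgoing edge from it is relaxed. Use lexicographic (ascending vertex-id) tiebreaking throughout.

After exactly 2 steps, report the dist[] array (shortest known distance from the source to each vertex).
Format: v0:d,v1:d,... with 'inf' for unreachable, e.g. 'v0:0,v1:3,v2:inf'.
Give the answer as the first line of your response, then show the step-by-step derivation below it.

v0:5,v1:25,v2:inf,v3:0,v4:inf

step 1: dist = v0:5,v1:inf,v2:inf,v3:0,v4:inf
step 2: dist = v0:5,v1:25,v2:inf,v3:0,v4:inf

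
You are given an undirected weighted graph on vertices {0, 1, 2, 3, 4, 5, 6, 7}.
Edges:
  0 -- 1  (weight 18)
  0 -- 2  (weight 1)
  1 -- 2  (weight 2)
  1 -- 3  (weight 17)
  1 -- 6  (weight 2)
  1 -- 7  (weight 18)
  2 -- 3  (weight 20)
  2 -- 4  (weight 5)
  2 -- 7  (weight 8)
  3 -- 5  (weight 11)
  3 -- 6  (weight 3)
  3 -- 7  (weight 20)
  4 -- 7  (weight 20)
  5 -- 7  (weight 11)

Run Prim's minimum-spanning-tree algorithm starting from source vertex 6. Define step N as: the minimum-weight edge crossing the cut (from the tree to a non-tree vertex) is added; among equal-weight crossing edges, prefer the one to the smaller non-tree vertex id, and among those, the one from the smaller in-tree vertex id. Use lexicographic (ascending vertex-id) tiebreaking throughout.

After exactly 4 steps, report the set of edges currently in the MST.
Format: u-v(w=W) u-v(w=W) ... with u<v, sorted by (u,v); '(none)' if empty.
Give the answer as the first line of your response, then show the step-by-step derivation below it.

0-2(w=1) 1-2(w=2) 1-6(w=2) 3-6(w=3)

step 1: add edge 1-6 (w=2); MST = {1-6(w=2)}
step 2: add edge 1-2 (w=2); MST = {1-2(w=2) 1-6(w=2)}
step 3: add edge 0-2 (w=1); MST = {0-2(w=1) 1-2(w=2) 1-6(w=2)}
step 4: add edge 3-6 (w=3); MST = {0-2(w=1) 1-2(w=2) 1-6(w=2) 3-6(w=3)}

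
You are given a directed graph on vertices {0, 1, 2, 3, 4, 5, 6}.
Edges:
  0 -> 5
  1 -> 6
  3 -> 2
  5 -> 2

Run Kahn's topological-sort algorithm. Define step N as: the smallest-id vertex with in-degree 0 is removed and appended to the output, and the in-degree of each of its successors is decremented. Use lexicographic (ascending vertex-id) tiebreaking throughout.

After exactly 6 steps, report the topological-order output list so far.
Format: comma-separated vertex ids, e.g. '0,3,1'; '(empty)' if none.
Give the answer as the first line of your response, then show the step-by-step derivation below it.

0,1,3,4,5,2

step 1: output 0; order=[0]; indeg=(0,0,2,0,0,0,1)
step 2: output 1; order=[0,1]; indeg=(0,0,2,0,0,0,0)
step 3: output 3; order=[0,1,3]; indeg=(0,0,1,0,0,0,0)
step 4: output 4; order=[0,1,3,4]; indeg=(0,0,1,0,0,0,0)
step 5: output 5; order=[0,1,3,4,5]; indeg=(0,0,0,0,0,0,0)
step 6: output 2; order=[0,1,3,4,5,2]; indeg=(0,0,0,0,0,0,0)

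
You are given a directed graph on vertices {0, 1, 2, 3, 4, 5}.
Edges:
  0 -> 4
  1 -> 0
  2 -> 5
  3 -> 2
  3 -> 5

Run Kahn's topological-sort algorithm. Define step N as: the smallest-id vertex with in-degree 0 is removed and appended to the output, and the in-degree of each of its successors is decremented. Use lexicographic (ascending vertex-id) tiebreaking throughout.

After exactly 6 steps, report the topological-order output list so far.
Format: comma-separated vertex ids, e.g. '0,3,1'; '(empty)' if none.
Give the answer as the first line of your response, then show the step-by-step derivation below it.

1,0,3,2,4,5

step 1: output 1; order=[1]; indeg=(0,0,1,0,1,2)
step 2: output 0; order=[1,0]; indeg=(0,0,1,0,0,2)
step 3: output 3; order=[1,0,3]; indeg=(0,0,0,0,0,1)
step 4: output 2; order=[1,0,3,2]; indeg=(0,0,0,0,0,0)
step 5: output 4; order=[1,0,3,2,4]; indeg=(0,0,0,0,0,0)
step 6: output 5; order=[1,0,3,2,4,5]; indeg=(0,0,0,0,0,0)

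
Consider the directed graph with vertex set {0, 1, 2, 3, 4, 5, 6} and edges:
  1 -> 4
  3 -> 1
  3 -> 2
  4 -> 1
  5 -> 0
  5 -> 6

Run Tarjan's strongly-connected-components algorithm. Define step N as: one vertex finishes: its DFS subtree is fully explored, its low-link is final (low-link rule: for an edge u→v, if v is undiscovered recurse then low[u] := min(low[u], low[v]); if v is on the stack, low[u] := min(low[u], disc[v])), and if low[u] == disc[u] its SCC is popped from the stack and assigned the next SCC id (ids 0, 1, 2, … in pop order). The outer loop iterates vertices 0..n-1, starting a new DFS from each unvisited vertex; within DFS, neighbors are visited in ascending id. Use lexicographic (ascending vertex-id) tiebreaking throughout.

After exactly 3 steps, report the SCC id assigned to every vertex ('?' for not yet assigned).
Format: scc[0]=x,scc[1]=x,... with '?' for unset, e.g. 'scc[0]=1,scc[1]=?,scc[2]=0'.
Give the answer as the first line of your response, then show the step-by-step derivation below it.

scc[0]=0,scc[1]=1,scc[2]=?,scc[3]=?,scc[4]=1,scc[5]=?,scc[6]=?

step 1: low=(low[0]=0,low[1]=?,low[2]=?,low[3]=?,low[4]=?,low[5]=?,low[6]=?); scc=(scc[0]=0,scc[1]=?,scc[2]=?,scc[3]=?,scc[4]=?,scc[5]=?,scc[6]=?)
step 2: low=(low[0]=0,low[1]=1,low[2]=?,low[3]=?,low[4]=1,low[5]=?,low[6]=?); scc=(scc[0]=0,scc[1]=?,scc[2]=?,scc[3]=?,scc[4]=?,scc[5]=?,scc[6]=?)
step 3: low=(low[0]=0,low[1]=1,low[2]=?,low[3]=?,low[4]=1,low[5]=?,low[6]=?); scc=(scc[0]=0,scc[1]=1,scc[2]=?,scc[3]=?,scc[4]=1,scc[5]=?,scc[6]=?)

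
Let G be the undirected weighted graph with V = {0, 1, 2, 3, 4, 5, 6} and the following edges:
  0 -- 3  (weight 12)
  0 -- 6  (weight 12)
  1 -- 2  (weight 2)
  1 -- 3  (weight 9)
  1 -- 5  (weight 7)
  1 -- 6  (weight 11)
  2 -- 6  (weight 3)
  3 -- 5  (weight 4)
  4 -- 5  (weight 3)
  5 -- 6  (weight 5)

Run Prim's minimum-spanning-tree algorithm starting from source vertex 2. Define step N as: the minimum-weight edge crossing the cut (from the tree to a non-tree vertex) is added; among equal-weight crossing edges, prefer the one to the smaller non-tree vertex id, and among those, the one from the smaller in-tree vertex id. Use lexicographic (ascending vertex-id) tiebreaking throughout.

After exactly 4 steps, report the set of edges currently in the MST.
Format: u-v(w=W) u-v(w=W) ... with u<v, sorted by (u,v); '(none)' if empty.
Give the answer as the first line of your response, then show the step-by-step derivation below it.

1-2(w=2) 2-6(w=3) 4-5(w=3) 5-6(w=5)

step 1: add edge 1-2 (w=2); MST = {1-2(w=2)}
step 2: add edge 2-6 (w=3); MST = {1-2(w=2) 2-6(w=3)}
step 3: add edge 5-6 (w=5); MST = {1-2(w=2) 2-6(w=3) 5-6(w=5)}
step 4: add edge 4-5 (w=3); MST = {1-2(w=2) 2-6(w=3) 4-5(w=3) 5-6(w=5)}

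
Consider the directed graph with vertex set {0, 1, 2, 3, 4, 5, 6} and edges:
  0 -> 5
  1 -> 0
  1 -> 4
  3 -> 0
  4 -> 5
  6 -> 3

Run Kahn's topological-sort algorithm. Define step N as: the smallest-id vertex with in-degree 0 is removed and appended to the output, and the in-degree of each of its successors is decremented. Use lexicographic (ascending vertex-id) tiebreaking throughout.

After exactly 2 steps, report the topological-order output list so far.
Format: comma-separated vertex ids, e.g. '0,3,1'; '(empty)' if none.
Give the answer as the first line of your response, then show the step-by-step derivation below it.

1,2

step 1: output 1; order=[1]; indeg=(1,0,0,1,0,2,0)
step 2: output 2; order=[1,2]; indeg=(1,0,0,1,0,2,0)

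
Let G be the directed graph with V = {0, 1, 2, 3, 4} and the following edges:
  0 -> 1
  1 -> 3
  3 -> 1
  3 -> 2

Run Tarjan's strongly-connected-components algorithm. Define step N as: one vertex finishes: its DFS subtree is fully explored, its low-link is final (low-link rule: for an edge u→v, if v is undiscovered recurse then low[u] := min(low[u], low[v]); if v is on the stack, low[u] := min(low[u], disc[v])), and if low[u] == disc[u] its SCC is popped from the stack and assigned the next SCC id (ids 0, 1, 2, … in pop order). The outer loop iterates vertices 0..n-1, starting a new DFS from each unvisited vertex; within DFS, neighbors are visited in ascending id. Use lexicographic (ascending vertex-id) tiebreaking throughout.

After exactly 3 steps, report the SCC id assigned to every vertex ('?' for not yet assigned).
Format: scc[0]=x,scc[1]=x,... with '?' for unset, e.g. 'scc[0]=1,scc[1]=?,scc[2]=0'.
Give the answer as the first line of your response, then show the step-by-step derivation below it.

scc[0]=?,scc[1]=1,scc[2]=0,scc[3]=1,scc[4]=?

step 1: low=(low[0]=0,low[1]=1,low[2]=3,low[3]=1,low[4]=?); scc=(scc[0]=?,scc[1]=?,scc[2]=0,scc[3]=?,scc[4]=?)
step 2: low=(low[0]=0,low[1]=1,low[2]=3,low[3]=1,low[4]=?); scc=(scc[0]=?,scc[1]=?,scc[2]=0,scc[3]=?,scc[4]=?)
step 3: low=(low[0]=0,low[1]=1,low[2]=3,low[3]=1,low[4]=?); scc=(scc[0]=?,scc[1]=1,scc[2]=0,scc[3]=1,scc[4]=?)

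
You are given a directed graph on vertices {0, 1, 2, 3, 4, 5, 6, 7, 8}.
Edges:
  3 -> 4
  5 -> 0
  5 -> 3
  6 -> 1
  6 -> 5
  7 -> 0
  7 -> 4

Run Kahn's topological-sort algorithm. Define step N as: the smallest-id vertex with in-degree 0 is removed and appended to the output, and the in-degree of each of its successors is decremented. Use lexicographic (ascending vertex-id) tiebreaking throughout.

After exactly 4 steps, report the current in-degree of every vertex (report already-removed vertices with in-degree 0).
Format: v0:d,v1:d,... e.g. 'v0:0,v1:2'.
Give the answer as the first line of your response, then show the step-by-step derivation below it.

v0:1,v1:0,v2:0,v3:0,v4:2,v5:0,v6:0,v7:0,v8:0

step 1: output 2; order=[2]; indeg=(2,1,0,1,2,1,0,0,0)
step 2: output 6; order=[2,6]; indeg=(2,0,0,1,2,0,0,0,0)
step 3: output 1; order=[2,6,1]; indeg=(2,0,0,1,2,0,0,0,0)
step 4: output 5; order=[2,6,1,5]; indeg=(1,0,0,0,2,0,0,0,0)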